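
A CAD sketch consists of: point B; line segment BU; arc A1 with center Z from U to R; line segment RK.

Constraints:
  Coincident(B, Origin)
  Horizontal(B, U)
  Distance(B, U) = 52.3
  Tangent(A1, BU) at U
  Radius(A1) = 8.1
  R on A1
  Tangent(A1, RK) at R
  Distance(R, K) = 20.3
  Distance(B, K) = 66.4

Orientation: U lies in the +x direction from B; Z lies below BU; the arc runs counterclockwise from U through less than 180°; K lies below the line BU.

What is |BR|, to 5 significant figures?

48.239

Checks: |ZU| = 8.100 ✓; |ZR| = 8.100 ✓; ∠(ZR, RK) = 90.00° ✓; |RK| = 20.30 ✓; |BK| = 66.40 ✓.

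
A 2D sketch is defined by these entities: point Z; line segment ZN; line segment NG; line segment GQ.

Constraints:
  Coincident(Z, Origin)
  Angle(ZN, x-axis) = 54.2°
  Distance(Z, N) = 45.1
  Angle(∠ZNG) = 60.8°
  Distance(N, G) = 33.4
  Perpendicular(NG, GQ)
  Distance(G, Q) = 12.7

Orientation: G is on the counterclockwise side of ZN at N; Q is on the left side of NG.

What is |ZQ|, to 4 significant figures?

29.00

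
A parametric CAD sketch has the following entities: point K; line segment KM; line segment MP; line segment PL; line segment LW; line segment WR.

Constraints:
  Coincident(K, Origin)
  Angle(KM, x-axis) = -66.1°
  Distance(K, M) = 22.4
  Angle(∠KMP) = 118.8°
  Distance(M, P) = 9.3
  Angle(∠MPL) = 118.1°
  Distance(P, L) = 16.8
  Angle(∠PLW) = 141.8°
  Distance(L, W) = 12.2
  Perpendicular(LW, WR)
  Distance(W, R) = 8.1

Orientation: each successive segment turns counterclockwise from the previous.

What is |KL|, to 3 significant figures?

28.4

K is at the origin; KM runs at -66.1° with length 22.4, so M = (9.08, -20.5). ∠KMP = 118.8° gives MP at -4.90° from the x-axis; with |MP| = 9.3, P = (18.3, -21.3). ∠MPL = 118.1° gives PL at 57.0° from the x-axis; with |PL| = 16.8, L = (27.5, -7.18). Then |KL| = |L − K| = 28.4.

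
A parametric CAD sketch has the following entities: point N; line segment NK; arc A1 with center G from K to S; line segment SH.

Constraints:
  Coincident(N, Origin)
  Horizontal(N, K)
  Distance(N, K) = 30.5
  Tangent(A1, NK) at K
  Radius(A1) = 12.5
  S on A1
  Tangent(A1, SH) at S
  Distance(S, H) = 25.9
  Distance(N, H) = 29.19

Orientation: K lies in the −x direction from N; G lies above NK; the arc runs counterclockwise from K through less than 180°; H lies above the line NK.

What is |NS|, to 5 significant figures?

20.671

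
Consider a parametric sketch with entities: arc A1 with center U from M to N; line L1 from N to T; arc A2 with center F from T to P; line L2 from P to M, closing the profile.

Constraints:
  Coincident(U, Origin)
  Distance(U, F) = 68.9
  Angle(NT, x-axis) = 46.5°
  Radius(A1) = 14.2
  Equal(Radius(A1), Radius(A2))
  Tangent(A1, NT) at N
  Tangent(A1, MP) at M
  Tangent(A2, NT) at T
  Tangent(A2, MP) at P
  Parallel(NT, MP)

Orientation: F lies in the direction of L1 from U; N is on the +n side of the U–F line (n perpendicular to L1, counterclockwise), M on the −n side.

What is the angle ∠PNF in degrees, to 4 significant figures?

10.76°

Tangency of A1 to both parallel lines with radius 14.2 puts N and M at U ± 14.2·n: N = (-10.30, 9.775), M = (10.30, -9.775). Equal radii place T and P the same way about F: T = F + 14.2·n = (37.13, 59.75), P = F − 14.2·n = (57.73, 40.20). Then cos ∠PNF = NP·NF / (|NP||NF|), giving 10.76°.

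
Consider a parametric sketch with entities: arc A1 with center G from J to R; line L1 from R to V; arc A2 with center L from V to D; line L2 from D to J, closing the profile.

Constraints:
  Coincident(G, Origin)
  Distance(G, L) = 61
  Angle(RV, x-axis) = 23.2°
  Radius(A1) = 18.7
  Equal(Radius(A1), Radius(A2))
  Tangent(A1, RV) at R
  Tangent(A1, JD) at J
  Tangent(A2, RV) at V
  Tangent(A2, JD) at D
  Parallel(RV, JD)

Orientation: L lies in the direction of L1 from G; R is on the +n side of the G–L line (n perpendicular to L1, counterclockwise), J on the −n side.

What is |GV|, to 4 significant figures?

63.80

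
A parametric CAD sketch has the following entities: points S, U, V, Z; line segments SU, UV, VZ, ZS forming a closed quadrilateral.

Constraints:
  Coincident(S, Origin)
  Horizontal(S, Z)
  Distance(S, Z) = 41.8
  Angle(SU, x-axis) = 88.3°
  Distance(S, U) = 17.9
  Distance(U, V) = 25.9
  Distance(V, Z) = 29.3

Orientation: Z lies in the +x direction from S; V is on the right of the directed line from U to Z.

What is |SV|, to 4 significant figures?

13.79

S is at the origin; SZ is horizontal with |SZ| = 41.8 and Z in +x, so Z = (41.8, 0). SU runs at 88.3° with |SU| = 17.9, so U = (0.5310, 17.89). V is determined by |UV| = 25.9 and |VZ| = 29.3 together: it lies at the intersection of circle(U, 25.9) and circle(Z, 29.3). With |UZ| = 44.98, the foot of the radical line on UZ is 20.40 from U and the perpendicular offset is √(25.9² − 20.40²) = 15.95. Taking the right-of-UZ solution: V = (12.91, -4.860).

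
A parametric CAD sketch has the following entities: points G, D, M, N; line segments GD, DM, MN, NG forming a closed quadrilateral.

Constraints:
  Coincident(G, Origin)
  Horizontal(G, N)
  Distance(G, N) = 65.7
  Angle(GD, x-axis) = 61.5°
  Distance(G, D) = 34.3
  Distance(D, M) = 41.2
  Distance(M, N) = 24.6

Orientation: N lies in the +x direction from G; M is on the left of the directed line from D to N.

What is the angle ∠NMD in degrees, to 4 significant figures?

120.9°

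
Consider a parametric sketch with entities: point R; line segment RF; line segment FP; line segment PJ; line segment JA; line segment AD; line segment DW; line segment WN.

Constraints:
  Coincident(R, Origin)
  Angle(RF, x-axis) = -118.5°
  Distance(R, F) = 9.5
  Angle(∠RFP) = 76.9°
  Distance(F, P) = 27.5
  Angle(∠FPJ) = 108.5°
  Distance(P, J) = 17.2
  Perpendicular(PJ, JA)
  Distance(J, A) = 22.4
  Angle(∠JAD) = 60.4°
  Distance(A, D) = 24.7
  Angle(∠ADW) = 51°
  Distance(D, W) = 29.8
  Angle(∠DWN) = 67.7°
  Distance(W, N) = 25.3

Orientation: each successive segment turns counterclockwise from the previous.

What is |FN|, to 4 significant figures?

31.83

R is at the origin; RF runs at -118.5° with length 9.5, so F = (-4.533, -8.349). ∠RFP = 76.9° gives FP at -15.40° from the x-axis; with |FP| = 27.5, P = (21.98, -15.65). ∠FPJ = 108.5° gives PJ at 56.10° from the x-axis; with |PJ| = 17.2, J = (31.57, -1.375). PJ is perpendicular to JA, so JA runs at 146.1°; with |JA| = 22.4, A = (12.98, 11.12). ∠JAD = 60.4° gives AD at -94.30° from the x-axis; with |AD| = 24.7, D = (11.13, -13.51). ∠ADW = 51.0° gives DW at 34.70° from the x-axis; with |DW| = 29.8, W = (35.63, 3.452). ∠DWN = 67.7° gives WN at 147.0° from the x-axis; with |WN| = 25.3, N = (14.41, 17.23). Then |FN| = |N − F| = 31.83.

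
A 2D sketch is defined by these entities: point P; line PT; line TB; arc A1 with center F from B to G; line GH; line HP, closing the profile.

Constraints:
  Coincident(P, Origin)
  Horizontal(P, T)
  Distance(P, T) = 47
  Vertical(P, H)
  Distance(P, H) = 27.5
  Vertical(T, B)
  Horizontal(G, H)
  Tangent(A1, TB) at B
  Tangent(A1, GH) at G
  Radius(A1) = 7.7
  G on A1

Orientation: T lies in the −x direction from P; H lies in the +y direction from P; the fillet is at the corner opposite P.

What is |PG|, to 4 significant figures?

47.97

P is at the origin; P and T share the same y with |PT| = 47.0 and T on the −x side, so T = (-47.00, 0.000). P and H share the same x with |PH| = 27.5 and H on the +y side, so H = (0.000, 27.50). The virtual corner opposite P is at (-47.00, 27.50). The tangent condition forces FB to be normal to TB and A1 meets GH tangentially, so FG is at right angles to GH, with radius 7.7, so the center F sits 7.7 in from both sides at F = (-39.30, 19.80). That places the tangent points at B = (-47.00, 19.80) on TB and G = (-39.30, 27.50) on GH. Then |PG| = |G − P| = 47.97.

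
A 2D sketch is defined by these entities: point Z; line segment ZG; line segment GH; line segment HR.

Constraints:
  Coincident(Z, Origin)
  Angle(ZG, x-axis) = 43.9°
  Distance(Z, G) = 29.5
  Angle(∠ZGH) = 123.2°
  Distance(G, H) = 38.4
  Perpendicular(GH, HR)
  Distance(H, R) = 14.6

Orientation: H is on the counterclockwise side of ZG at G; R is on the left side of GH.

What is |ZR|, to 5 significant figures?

55.477

∠ZGH = 123.2°, so GH runs at 43.9° + (180° − 123.2°) = 100.70° from the x-axis; with |GH| = 38.4, H = G + 38.4·(cos 100.70°, sin 100.70°) = (14.127, 58.188). GH ⟂ HR; with |HR| = 14.6 on the left of GH, R = H + 14.6·(-0.98261, -0.18567) = (-0.21949, 55.477). Then |ZR| = |R − Z| = 55.477.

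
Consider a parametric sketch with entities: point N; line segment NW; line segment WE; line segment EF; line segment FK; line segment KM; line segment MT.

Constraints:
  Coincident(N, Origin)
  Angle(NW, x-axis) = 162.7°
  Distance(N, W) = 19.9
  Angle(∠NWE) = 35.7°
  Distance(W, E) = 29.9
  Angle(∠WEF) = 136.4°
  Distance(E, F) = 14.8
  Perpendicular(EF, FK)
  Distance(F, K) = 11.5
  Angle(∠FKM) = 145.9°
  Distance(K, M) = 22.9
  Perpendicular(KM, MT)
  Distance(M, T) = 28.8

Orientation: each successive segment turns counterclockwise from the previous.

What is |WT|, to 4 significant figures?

6.308

∠FKM = 145.9° gives KM at 114.7° from the x-axis; with |KM| = 22.9, M = (5.905, 11.77). KM is perpendicular to MT, so MT runs at -155.3°; with |MT| = 28.8, T = (-20.26, -0.2628). Then |WT| = |T − W| = 6.308.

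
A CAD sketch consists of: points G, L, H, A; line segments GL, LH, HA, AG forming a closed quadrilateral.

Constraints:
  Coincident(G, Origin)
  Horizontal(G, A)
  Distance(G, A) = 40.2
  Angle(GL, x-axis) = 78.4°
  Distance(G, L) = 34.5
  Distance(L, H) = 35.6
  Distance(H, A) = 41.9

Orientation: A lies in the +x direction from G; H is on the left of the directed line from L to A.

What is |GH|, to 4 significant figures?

59.03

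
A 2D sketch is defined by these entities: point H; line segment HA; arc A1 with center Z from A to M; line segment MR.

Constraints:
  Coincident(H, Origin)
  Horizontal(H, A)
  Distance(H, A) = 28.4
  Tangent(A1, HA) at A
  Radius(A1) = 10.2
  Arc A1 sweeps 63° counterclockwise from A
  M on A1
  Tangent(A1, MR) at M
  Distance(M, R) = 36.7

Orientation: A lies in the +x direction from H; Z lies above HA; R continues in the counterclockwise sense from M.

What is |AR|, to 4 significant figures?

46.13

H is at the origin; H and A share the same y with |HA| = 28.4 and A on the +x side, so A = (28.40, 0.000). Since A1 is tangent to HA there, ZA ⟂ HA, so Z = A + (0, 10.2) = (28.40, 10.20). On A1, A sits at bearing -90° from Z; a 63° counterclockwise sweep puts M at bearing -27°, so M = Z + 10.2·(cos -27°, sin -27°) = (37.49, 5.569). Tangency of A1 to MR means the radius ZM is perpendicular to MR, so MR runs along (−sin -27°, cos -27°); with |MR| = 36.7, R = (54.15, 38.27). Then |AR| = |R − A| = 46.13.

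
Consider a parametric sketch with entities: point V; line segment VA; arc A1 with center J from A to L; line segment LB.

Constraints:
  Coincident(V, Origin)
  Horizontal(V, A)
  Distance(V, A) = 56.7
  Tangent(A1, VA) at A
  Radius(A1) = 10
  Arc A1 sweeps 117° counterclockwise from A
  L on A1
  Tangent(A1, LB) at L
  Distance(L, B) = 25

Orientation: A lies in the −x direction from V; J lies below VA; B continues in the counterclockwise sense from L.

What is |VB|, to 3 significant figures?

65.6

V is at the origin; V and A share the same y with |VA| = 56.7 and A on the −x side, so A = (-56.7, 0.00). The tangent condition forces JA to be normal to VA, so J = A + (0, -10) = (-56.7, -10.0). On A1, A sits at bearing 90° from J; a 117° counterclockwise sweep puts L at bearing 207°, so L = J + 10.0·(cos 207°, sin 207°) = (-65.6, -14.5). Since A1 is tangent to LB there, JL ⟂ LB, so LB runs along (−sin 207°, cos 207°); with |LB| = 25.0, B = (-54.3, -36.8). Then |VB| = |B − V| = 65.6.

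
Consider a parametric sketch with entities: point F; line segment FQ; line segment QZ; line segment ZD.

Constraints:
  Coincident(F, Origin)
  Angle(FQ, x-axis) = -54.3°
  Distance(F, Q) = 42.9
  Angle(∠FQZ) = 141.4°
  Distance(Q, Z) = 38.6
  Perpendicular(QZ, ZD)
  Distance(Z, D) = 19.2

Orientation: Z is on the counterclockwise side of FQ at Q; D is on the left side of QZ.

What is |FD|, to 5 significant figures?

72.523

∠FQZ = 141.4°, so QZ runs at -54.3° + (180° − 141.4°) = -15.700° from the x-axis; with |QZ| = 38.6, Z = Q + 38.6·(cos -15.700°, sin -15.700°) = (62.194, -45.284). QZ ⟂ ZD; with |ZD| = 19.2 on the left of QZ, D = Z + 19.2·(0.27060, 0.96269) = (67.389, -26.800). Then |FD| = |D − F| = 72.523.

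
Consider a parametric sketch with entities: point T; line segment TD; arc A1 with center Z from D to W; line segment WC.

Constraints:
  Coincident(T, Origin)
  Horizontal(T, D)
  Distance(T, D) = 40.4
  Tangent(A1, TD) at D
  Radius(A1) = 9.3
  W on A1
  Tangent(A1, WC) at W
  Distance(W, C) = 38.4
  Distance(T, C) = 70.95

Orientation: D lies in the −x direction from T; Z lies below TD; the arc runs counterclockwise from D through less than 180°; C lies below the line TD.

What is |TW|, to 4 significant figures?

50.35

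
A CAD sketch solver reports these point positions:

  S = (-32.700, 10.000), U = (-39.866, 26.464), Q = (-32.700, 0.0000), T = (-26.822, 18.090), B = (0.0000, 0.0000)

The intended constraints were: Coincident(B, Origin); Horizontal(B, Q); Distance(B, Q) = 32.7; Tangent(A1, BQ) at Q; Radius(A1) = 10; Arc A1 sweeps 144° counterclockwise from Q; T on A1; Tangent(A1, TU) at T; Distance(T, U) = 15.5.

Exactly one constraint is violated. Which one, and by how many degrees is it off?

Tangent(A1, TU) at T — off by 3.30°.

B = (0.00, 0.00) ✓; B.y = 0.00, Q.y = 0.00 ✓; |BQ| = 32.70 ✓; ∠(SQ, QB) = 90.00° ✓; |SQ| = 10.00 ✓; bearing(S→T) − bearing(S→Q) = 144.0° ✓; |ST| = 10.00 ✓; ∠(ST, TU) = 86.70° ✗; |TU| = 15.50 ✓.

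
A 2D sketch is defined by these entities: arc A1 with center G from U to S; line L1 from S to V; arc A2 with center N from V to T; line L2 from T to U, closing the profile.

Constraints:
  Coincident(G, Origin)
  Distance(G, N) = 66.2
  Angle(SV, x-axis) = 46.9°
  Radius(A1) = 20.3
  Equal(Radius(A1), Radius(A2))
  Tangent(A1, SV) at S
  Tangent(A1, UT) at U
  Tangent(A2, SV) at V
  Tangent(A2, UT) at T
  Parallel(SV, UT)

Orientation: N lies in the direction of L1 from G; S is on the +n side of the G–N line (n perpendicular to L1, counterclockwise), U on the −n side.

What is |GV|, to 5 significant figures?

69.243

The slot axis is L1's direction at 46.9°, so u = (cos 46.9°, sin 46.9°) = (0.68327, 0.73016) and n = (−sin 46.9°, cos 46.9°) = (-0.73016, 0.68327). G is at the origin and N lies 66.2 along u from G, so N = 66.2·u = (45.233, 48.337). Tangency of A1 to both parallel lines with radius 20.3 puts S and U at G ± 20.3·n: S = (-14.822, 13.870), U = (14.822, -13.870). Equal radii place V and T the same way about N: V = N + 20.3·n = (30.410, 62.207), T = N − 20.3·n = (60.055, 34.466). Then |GV| = |V − G| = 69.243.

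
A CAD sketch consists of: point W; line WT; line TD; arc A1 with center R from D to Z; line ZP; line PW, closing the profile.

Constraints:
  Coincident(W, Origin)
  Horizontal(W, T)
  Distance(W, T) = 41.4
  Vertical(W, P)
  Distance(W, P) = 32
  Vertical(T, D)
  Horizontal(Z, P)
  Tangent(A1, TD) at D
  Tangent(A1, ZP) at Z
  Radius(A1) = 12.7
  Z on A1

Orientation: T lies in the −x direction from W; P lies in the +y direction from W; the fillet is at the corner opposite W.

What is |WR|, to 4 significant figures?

34.59

W is at the origin; W and T share the same y with |WT| = 41.4 and T on the −x side, so T = (-41.40, 0.000). W and P share the same x with |WP| = 32.0 and P on the +y side, so P = (0.000, 32.00). The virtual corner opposite W is at (-41.40, 32.00). A1 meets TD tangentially, so RD is at right angles to TD and A1 meets ZP tangentially, so RZ is at right angles to ZP, with radius 12.7, so the center R sits 12.7 in from both sides at R = (-28.70, 19.30). Then |WR| = |R − W| = 34.59.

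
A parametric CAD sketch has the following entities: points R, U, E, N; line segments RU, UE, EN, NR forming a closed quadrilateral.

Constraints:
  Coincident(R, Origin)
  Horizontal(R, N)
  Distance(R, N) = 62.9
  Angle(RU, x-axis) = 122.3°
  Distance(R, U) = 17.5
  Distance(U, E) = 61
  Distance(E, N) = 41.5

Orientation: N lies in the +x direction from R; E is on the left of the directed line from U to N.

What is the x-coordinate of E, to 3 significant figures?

46.9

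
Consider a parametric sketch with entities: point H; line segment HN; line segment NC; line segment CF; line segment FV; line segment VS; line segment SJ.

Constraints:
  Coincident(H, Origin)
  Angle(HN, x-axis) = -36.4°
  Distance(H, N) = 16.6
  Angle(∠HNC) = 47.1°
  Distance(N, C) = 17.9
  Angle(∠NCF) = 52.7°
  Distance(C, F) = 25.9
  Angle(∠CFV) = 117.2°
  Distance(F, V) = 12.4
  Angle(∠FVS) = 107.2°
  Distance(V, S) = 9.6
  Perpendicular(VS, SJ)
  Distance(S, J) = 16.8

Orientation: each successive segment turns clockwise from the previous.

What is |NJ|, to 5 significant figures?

8.7541

∠FVS = 107.2° gives VS at -72.200° from the x-axis; with |VS| = 9.6, S = (22.703, 0.97382). VS ⟂ SJ, so SJ runs at -162.20°; with |SJ| = 16.8, J = (6.7076, -4.1619). Then |NJ| = |J − N| = 8.7541.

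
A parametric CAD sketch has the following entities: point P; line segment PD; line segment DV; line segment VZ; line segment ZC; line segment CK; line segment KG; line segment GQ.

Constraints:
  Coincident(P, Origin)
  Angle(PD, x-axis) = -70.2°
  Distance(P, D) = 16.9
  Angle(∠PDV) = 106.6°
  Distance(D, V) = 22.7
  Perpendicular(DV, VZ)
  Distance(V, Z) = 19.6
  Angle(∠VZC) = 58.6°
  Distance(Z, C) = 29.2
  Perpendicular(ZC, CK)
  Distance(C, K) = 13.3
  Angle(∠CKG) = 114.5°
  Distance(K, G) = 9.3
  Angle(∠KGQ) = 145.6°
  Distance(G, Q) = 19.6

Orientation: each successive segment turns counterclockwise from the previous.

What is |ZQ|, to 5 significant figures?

13.861

P is at the origin; PD runs at -70.2° with length 16.9, so D = (5.7247, -15.901). ∠PDV = 106.6° gives DV at 3.2000° from the x-axis; with |DV| = 22.7, V = (28.389, -14.634). The perpendicularity gives VZ at right angles to DV, so VZ runs at 93.200°; with |VZ| = 19.6, Z = (27.295, 4.9357). ∠VZC = 58.6° gives ZC at -145.40° from the x-axis; with |ZC| = 29.2, C = (3.2596, -11.645). The perpendicularity gives CK at right angles to ZC, so CK runs at -55.400°; with |CK| = 13.3, K = (10.812, -22.593). ∠CKG = 114.5° gives KG at 10.100° from the x-axis; with |KG| = 9.3, G = (19.968, -20.962). ∠KGQ = 145.6° gives GQ at 44.500° from the x-axis; with |GQ| = 19.6, Q = (33.948, -7.2243). Then |ZQ| = |Q − Z| = 13.861.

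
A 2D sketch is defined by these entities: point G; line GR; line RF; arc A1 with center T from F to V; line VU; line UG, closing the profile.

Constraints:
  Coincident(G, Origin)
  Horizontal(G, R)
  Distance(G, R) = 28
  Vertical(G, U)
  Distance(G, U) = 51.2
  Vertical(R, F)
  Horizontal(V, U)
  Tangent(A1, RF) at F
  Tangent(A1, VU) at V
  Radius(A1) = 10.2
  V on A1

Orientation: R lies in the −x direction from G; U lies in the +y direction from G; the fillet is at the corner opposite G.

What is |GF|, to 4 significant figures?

49.65

G is at the origin; G and R share the same y with |GR| = 28.0 and R on the −x side, so R = (-28.00, 0.000). GU is vertical with |GU| = 51.2 and U on the +y side, so U = (0.000, 51.20). The virtual corner opposite G is at (-28.00, 51.20). Since A1 is tangent to RF there, TF ⟂ RF and the tangent condition forces TV to be normal to VU, with radius 10.2, so the center T sits 10.2 in from both sides at T = (-17.80, 41.00). That places the tangent points at F = (-28.00, 41.00) on RF and V = (-17.80, 51.20) on VU. Then |GF| = |F − G| = 49.65.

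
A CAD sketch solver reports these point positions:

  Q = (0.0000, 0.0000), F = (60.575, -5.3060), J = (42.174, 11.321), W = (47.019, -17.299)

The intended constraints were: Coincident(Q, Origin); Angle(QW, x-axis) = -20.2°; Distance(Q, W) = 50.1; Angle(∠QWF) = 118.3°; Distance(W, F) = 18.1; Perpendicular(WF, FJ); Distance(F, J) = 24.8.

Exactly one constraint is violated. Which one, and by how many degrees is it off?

Perpendicular(WF, FJ) — off by 6.40°.

Q = (0.00, 0.00) ✓; QW at -20.20° ✓; |QW| = 50.10 ✓; ∠QWF = 118.3° ✓; |WF| = 18.10 ✓; ∠(WF, FJ) = 96.40° ✗; |FJ| = 24.80 ✓.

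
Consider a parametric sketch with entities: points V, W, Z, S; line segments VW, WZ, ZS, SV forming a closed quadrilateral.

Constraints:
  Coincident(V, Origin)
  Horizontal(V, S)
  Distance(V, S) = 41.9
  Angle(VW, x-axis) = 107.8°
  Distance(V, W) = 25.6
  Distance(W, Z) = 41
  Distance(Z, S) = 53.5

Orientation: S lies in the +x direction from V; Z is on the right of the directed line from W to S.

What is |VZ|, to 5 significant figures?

18.871

Checks: |WZ| = 41.00 ✓; |ZS| = 53.50 ✓.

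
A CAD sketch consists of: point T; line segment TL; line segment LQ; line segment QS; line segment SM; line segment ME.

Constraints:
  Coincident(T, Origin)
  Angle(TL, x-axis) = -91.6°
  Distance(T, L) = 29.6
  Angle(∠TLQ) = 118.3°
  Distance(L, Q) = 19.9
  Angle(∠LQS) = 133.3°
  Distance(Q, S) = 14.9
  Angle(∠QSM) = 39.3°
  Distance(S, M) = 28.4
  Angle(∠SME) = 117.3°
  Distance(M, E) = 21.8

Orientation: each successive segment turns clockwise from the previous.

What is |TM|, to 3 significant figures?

24.7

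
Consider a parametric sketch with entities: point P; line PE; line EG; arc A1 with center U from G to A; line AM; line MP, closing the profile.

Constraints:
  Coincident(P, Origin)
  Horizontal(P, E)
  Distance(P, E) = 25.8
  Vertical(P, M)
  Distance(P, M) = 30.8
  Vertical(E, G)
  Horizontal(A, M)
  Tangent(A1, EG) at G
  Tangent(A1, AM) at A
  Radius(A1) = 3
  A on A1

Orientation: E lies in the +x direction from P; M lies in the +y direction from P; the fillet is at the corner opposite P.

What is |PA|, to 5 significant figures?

38.321

P is at the origin; P and E share the same y with |PE| = 25.8 and E on the +x side, so E = (25.800, 0.0000). P and M share the same x with |PM| = 30.8 and M on the +y side, so M = (0.0000, 30.800). The virtual corner opposite P is at (25.800, 30.800). The tangent condition forces UG to be normal to EG and since A1 is tangent to AM there, UA ⟂ AM, with radius 3.0, so the center U sits 3.0 in from both sides at U = (22.800, 27.800). That places the tangent points at G = (25.800, 27.800) on EG and A = (22.800, 30.800) on AM. Then |PA| = |A − P| = 38.321.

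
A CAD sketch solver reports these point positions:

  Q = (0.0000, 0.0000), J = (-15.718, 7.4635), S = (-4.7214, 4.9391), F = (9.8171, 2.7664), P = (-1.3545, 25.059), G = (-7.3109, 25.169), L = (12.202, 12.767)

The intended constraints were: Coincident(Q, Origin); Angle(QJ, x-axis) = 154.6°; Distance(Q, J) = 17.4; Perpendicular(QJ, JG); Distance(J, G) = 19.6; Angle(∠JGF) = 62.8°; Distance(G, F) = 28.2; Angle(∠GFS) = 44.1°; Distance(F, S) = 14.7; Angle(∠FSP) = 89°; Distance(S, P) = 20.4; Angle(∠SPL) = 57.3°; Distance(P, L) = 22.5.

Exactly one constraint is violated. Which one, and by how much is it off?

Distance(P, L) = 22.5 — off by 4.20.

Q = (0.00, 0.00) ✓; QJ at 154.6° ✓; |QJ| = 17.40 ✓; ∠(QJ, JG) = 90.00° ✓; |JG| = 19.60 ✓; ∠JGF = 62.80° ✓; |GF| = 28.20 ✓; ∠GFS = 44.10° ✓; |FS| = 14.70 ✓; ∠FSP = 89.00° ✓; |SP| = 20.40 ✓; ∠SPL = 57.30° ✓; |PL| = 18.30 ✗.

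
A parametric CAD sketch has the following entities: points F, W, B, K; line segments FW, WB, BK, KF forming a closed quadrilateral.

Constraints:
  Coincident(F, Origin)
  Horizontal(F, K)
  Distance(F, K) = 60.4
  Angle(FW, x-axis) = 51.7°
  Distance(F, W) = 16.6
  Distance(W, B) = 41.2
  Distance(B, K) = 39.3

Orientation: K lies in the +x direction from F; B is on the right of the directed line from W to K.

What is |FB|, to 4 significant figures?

37.45

Checks: |WB| = 41.20 ✓; |BK| = 39.30 ✓.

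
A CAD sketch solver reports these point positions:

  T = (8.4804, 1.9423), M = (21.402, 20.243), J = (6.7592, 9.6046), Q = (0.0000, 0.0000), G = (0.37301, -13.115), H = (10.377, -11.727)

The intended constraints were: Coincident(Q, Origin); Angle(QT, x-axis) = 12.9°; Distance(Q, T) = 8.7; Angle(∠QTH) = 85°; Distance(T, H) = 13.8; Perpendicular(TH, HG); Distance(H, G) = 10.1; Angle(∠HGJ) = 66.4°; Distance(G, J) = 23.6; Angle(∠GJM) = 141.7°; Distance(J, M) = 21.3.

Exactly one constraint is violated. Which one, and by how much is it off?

Distance(J, M) = 21.3 — off by 3.20.

Q = (0.00, 0.00) ✓; QT at 12.90° ✓; |QT| = 8.700 ✓; ∠QTH = 85.00° ✓; |TH| = 13.80 ✓; ∠(TH, HG) = 90.00° ✓; |HG| = 10.10 ✓; ∠HGJ = 66.40° ✓; |GJ| = 23.60 ✓; ∠GJM = 141.7° ✓; |JM| = 18.10 ✗.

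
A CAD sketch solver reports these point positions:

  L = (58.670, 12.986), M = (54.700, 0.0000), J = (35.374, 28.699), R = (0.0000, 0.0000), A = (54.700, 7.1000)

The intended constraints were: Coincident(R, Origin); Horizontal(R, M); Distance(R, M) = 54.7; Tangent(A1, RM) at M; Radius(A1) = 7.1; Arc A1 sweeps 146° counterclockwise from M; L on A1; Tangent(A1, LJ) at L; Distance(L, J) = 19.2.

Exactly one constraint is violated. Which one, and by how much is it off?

Distance(L, J) = 19.2 — off by 8.90.

R = (0.00, 0.00) ✓; R.y = 0.00, M.y = 0.00 ✓; |RM| = 54.70 ✓; ∠(AM, MR) = 90.00° ✓; |AM| = 7.100 ✓; bearing(A→L) − bearing(A→M) = 146.0° ✓; |AL| = 7.100 ✓; ∠(AL, LJ) = 90.00° ✓; |LJ| = 28.10 ✗.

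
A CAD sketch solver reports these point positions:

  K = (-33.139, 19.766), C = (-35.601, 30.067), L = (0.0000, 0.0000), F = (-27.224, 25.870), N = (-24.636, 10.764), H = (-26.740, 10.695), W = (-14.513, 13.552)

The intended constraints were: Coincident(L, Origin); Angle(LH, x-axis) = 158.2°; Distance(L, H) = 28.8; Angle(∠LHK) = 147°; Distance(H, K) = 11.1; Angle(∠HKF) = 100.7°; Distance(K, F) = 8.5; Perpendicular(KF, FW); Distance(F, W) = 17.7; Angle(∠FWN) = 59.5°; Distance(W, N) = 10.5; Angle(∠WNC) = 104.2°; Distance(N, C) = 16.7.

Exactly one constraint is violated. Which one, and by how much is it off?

Distance(N, C) = 16.7 — off by 5.50.

L = (0.00, 0.00) ✓; LH at 158.2° ✓; |LH| = 28.80 ✓; ∠LHK = 147.0° ✓; |HK| = 11.10 ✓; ∠HKF = 100.7° ✓; |KF| = 8.500 ✓; ∠(KF, FW) = 90.00° ✓; |FW| = 17.70 ✓; ∠FWN = 59.50° ✓; |WN| = 10.50 ✓; ∠WNC = 104.2° ✓; |NC| = 22.20 ✗.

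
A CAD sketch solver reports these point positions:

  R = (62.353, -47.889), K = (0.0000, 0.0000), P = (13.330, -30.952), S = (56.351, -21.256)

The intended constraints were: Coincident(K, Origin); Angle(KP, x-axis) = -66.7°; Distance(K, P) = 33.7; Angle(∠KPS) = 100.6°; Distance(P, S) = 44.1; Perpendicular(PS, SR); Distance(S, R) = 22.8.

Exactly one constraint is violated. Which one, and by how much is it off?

Distance(S, R) = 22.8 — off by 4.50.

K = (0.00, 0.00) ✓; KP at -66.70° ✓; |KP| = 33.70 ✓; ∠KPS = 100.6° ✓; |PS| = 44.10 ✓; ∠(PS, SR) = 90.00° ✓; |SR| = 27.30 ✗.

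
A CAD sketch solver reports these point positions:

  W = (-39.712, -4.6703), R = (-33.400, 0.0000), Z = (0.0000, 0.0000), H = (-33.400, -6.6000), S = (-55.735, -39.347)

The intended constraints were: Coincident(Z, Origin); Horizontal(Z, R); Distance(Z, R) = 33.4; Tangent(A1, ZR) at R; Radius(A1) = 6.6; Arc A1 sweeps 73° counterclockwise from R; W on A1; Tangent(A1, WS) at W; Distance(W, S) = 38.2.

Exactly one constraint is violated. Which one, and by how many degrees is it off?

Tangent(A1, WS) at W — off by 7.80°.

Z = (0.00, 0.00) ✓; Z.y = 0.00, R.y = 0.00 ✓; |ZR| = 33.40 ✓; ∠(HR, RZ) = 90.00° ✓; |HR| = 6.600 ✓; bearing(H→W) − bearing(H→R) = 73.00° ✓; |HW| = 6.600 ✓; ∠(HW, WS) = 97.80° ✗; |WS| = 38.20 ✓.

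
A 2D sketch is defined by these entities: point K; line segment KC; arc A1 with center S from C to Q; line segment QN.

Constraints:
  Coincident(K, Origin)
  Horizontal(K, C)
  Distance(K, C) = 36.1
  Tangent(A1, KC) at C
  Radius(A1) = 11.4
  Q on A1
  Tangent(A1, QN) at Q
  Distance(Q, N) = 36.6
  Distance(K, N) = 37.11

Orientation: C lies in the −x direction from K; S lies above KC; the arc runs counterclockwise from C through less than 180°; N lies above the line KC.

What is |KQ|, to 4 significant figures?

26.97

K is at the origin; K and C share the same y with |KC| = 36.1 and C on the −x side, so C = (-36.10, 0.000). The tangent condition forces SC to be normal to KC, so S = C + (0, 11.4) = (-36.10, 11.40). Since SQ ⟂ QN (tangency), |SN| = √(11.4² + 36.6²) = 38.33 regardless of where Q sits on A1. So N lies on both circle(K, 37.11) and circle(S, 38.33); the above-KC intersection is N = (-7.066, 36.43). Q is the foot of the tangent from N: Q = (-26.43, 5.370).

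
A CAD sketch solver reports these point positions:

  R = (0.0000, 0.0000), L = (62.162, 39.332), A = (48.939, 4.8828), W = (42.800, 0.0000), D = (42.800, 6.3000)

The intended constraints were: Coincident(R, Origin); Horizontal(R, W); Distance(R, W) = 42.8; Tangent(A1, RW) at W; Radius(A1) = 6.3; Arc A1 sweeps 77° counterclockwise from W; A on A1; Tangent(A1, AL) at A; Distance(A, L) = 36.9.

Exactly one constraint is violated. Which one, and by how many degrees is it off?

Tangent(A1, AL) at A — off by 8.00°.

R = (0.00, 0.00) ✓; R.y = 0.00, W.y = 0.00 ✓; |RW| = 42.80 ✓; ∠(DW, WR) = 90.00° ✓; |DW| = 6.300 ✓; bearing(D→A) − bearing(D→W) = 77.00° ✓; |DA| = 6.300 ✓; ∠(DA, AL) = 98.00° ✗; |AL| = 36.90 ✓.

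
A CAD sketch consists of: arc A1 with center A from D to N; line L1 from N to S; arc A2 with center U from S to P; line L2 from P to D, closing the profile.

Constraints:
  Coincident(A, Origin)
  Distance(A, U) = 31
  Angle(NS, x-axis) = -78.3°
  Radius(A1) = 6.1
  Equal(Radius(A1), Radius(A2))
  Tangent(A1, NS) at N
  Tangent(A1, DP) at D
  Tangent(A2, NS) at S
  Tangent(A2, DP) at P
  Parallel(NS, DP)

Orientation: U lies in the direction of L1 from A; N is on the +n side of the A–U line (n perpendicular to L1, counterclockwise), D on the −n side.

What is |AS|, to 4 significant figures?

31.59

The slot axis is L1's direction at -78.3°, so u = (cos -78.3°, sin -78.3°) = (0.2028, -0.9792) and n = (−sin -78.3°, cos -78.3°) = (0.9792, 0.2028). A is at the origin and U lies 31.0 along u from A, so U = 31.0·u = (6.286, -30.36). Tangency of A1 to both parallel lines with radius 6.1 puts N and D at A ± 6.1·n: N = (5.973, 1.237), D = (-5.973, -1.237). Equal radii place S and P the same way about U: S = U + 6.1·n = (12.26, -29.12), P = U − 6.1·n = (0.3131, -31.59). Then |AS| = |S − A| = 31.59.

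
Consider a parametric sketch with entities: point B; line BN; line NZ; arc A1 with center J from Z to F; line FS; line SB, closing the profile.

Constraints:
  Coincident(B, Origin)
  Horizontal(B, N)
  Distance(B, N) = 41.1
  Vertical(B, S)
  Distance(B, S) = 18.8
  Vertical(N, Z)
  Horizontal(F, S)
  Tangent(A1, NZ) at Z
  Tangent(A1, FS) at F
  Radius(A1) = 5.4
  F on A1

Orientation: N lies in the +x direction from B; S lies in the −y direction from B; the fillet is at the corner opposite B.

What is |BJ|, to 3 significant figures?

38.1

B is at the origin; B and N share the same y with |BN| = 41.1 and N on the +x side, so N = (41.1, 0.00). BS is vertical with |BS| = 18.8 and S on the −y side, so S = (0.00, -18.8). The virtual corner opposite B is at (41.1, -18.8). Since A1 is tangent to NZ there, JZ ⟂ NZ and tangency of A1 to FS means the radius JF is perpendicular to FS, with radius 5.4, so the center J sits 5.4 in from both sides at J = (35.7, -13.4). Then |BJ| = |J − B| = 38.1.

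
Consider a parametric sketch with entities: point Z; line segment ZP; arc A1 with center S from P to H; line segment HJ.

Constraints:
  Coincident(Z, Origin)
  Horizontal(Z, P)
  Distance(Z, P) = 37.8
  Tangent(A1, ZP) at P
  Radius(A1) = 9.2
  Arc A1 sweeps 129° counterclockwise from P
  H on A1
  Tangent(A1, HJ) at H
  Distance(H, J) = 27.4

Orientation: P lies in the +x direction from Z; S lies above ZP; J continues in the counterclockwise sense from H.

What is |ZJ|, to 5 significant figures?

45.652

On A1, P sits at bearing -90° from S; a 129° counterclockwise sweep puts H at bearing 39°, so H = S + 9.2·(cos 39°, sin 39°) = (44.950, 14.990). Tangency of A1 to HJ means the radius SH is perpendicular to HJ, so HJ runs along (−sin 39°, cos 39°); with |HJ| = 27.4, J = (27.706, 36.284). Then |ZJ| = |J − Z| = 45.652.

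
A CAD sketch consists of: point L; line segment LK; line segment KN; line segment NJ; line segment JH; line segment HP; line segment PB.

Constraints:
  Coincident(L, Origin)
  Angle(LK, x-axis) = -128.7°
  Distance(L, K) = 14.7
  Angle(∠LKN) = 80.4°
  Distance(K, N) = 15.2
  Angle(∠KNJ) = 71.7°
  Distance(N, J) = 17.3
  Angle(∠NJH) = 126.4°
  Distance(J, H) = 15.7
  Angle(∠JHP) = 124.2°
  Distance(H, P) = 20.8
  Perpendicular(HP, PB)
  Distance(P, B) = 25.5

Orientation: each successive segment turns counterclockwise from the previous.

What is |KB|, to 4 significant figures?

13.06

L is at the origin; LK runs at -128.7° with length 14.7, so K = (-9.191, -11.47). ∠LKN = 80.4° gives KN at -29.10° from the x-axis; with |KN| = 15.2, N = (4.090, -18.86). ∠KNJ = 71.7° gives NJ at 79.20° from the x-axis; with |NJ| = 17.3, J = (7.332, -1.871). ∠NJH = 126.4° gives JH at 132.8° from the x-axis; with |JH| = 15.7, H = (-3.335, 9.649). ∠JHP = 124.2° gives HP at -171.4° from the x-axis; with |HP| = 20.8, P = (-23.90, 6.538). The perpendicularity gives PB at right angles to HP, so PB runs at -81.40°; with |PB| = 25.5, B = (-20.09, -18.68). Then |KB| = |B − K| = 13.06.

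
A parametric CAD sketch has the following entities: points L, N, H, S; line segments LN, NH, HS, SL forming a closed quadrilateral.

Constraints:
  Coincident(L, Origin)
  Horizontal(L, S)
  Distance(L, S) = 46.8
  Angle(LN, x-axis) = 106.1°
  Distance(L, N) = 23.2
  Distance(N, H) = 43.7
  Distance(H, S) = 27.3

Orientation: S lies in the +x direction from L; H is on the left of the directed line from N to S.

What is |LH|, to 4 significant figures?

45.08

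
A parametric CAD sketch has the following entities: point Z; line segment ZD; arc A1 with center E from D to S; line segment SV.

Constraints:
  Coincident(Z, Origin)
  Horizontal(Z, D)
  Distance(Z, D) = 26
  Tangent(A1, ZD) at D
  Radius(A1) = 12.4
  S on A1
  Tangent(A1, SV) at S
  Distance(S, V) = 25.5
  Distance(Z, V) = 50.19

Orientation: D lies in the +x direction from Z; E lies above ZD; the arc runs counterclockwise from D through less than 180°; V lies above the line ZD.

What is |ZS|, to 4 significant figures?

41.14

Z is at the origin; ZD is horizontal with |ZD| = 26.0 and D on the +x side, so D = (26.00, 0.000). The tangent condition forces ED to be normal to ZD, so E = D + (0, 12.4) = (26.00, 12.40). Since ES ⟂ SV (tangency), |EV| = √(12.4² + 25.5²) = 28.36 regardless of where S sits on A1. So V lies on both circle(Z, 50.19) and circle(E, 28.36); the above-ZD intersection is V = (29.61, 40.52). S is the foot of the tangent from V: S = (37.75, 16.36).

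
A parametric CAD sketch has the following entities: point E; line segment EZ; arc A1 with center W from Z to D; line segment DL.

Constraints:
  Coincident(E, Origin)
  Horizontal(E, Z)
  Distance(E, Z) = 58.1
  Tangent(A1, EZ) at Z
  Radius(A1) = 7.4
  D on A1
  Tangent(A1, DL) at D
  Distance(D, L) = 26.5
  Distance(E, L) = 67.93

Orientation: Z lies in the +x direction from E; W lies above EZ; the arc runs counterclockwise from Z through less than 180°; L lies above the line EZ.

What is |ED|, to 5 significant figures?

65.906

E is at the origin; EZ is horizontal with |EZ| = 58.1 and Z on the +x side, so Z = (58.100, 0.0000). Tangency of A1 to EZ means the radius WZ is perpendicular to EZ, so W = Z + (0, 7.4) = (58.100, 7.4000). Since WD ⟂ DL (tangency), |WL| = √(7.4² + 26.5²) = 27.514 regardless of where D sits on A1. So L lies on both circle(E, 67.93) and circle(W, 27.514); the above-EZ intersection is L = (58.271, 34.913). D is the foot of the tangent from L: D = (65.240, 9.3459).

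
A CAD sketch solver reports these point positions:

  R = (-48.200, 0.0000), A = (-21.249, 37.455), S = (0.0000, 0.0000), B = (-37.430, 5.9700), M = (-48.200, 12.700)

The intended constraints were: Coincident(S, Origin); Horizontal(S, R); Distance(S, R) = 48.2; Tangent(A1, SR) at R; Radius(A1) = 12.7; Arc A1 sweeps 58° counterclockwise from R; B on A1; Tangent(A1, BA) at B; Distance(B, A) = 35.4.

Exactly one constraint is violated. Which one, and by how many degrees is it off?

Tangent(A1, BA) at B — off by 4.80°.

S = (0.00, 0.00) ✓; S.y = 0.00, R.y = 0.00 ✓; |SR| = 48.20 ✓; ∠(MR, RS) = 90.00° ✓; |MR| = 12.70 ✓; bearing(M→B) − bearing(M→R) = 58.00° ✓; |MB| = 12.70 ✓; ∠(MB, BA) = 85.20° ✗; |BA| = 35.40 ✓.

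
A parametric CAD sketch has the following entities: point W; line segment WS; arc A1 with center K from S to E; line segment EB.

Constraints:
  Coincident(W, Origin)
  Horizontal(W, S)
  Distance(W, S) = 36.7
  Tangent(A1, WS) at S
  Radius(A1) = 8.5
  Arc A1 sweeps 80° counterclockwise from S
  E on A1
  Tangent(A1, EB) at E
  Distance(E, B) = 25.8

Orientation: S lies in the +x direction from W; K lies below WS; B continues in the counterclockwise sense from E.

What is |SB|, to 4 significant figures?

34.89

W is at the origin; W and S share the same y with |WS| = 36.7 and S on the +x side, so S = (36.70, 0.000). The tangent condition forces KS to be normal to WS, so K = S + (0, -8.5) = (36.70, -8.500). On A1, S sits at bearing 90° from K; an 80° counterclockwise sweep puts E at bearing 170°, so E = K + 8.5·(cos 170°, sin 170°) = (28.33, -7.024). The tangent condition forces KE to be normal to EB, so EB runs along (−sin 170°, cos 170°); with |EB| = 25.8, B = (23.85, -32.43). Then |SB| = |B − S| = 34.89.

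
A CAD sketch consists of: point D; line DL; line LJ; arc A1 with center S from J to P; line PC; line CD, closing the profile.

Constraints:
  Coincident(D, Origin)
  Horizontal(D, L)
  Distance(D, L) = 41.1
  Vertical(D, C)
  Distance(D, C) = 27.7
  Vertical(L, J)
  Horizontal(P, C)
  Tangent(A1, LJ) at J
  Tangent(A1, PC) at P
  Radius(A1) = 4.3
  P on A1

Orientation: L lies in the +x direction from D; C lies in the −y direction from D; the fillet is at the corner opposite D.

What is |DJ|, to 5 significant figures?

47.295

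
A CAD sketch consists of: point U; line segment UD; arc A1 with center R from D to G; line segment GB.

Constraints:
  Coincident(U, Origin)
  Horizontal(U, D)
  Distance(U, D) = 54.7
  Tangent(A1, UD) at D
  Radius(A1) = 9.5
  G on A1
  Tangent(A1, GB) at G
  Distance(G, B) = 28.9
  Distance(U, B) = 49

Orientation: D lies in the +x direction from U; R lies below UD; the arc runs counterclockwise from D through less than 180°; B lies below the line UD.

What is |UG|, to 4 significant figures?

46.20

U is at the origin; U and D share the same y with |UD| = 54.7 and D on the +x side, so D = (54.70, 0.000). Tangency of A1 to UD means the radius RD is perpendicular to UD, so R = D + (0, -9.5) = (54.70, -9.500). Since RG ⟂ GB (tangency), |RB| = √(9.5² + 28.9²) = 30.42 regardless of where G sits on A1. So B lies on both circle(U, 49.0) and circle(R, 30.42); the below-UD intersection is B = (35.86, -33.39). G is the foot of the tangent from B: G = (45.78, -6.242).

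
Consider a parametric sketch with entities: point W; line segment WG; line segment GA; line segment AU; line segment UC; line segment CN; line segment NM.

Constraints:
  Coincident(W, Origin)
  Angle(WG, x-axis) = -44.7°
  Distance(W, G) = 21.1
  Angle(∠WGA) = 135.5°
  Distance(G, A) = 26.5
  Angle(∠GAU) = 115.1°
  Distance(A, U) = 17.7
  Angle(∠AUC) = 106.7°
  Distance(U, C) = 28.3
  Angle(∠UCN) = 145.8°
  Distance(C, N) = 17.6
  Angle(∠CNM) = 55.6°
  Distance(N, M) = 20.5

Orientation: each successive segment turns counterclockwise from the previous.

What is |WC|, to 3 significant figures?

34.4

∠GAU = 115.1° gives AU at 64.7° from the x-axis; with |AU| = 17.7, U = (49.1, 1.07). ∠AUC = 106.7° gives UC at 138° from the x-axis; with |UC| = 28.3, C = (28.0, 20.0). Then |WC| = |C − W| = 34.4.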